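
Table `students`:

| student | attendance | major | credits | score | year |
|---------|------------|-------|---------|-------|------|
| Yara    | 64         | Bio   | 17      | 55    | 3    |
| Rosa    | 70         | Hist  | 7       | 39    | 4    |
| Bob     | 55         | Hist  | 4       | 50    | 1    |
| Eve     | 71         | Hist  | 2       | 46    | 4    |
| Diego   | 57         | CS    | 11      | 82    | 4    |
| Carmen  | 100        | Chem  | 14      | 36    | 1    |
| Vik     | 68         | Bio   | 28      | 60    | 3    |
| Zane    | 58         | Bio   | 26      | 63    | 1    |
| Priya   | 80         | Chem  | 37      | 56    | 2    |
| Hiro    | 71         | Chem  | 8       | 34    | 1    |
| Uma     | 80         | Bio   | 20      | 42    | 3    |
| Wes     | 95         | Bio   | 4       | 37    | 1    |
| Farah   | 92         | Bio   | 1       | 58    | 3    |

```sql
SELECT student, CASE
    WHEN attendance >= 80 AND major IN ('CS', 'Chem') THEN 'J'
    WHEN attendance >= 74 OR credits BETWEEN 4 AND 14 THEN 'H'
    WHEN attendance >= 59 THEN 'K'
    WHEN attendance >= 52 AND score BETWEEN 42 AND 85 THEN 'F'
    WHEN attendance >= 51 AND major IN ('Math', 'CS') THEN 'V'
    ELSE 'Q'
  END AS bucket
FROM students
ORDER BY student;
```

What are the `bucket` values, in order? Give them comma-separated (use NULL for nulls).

H, J, H, K, H, H, J, H, H, K, H, K, F

student=Bob: attendance >= 74 OR credits BETWEEN 4 AND 14 → H
student=Carmen: attendance >= 80 AND major IN ('CS', 'Chem') → J
student=Diego: attendance >= 74 OR credits BETWEEN 4 AND 14 → H
student=Eve: attendance >= 59 → K
student=Farah: attendance >= 74 OR credits BETWEEN 4 AND 14 → H
student=Hiro: attendance >= 74 OR credits BETWEEN 4 AND 14 → H
student=Priya: attendance >= 80 AND major IN ('CS', 'Chem') → J
student=Rosa: attendance >= 74 OR credits BETWEEN 4 AND 14 → H
student=Uma: attendance >= 74 OR credits BETWEEN 4 AND 14 → H
student=Vik: attendance >= 59 → K
student=Wes: attendance >= 74 OR credits BETWEEN 4 AND 14 → H
student=Yara: attendance >= 59 → K
student=Zane: attendance >= 52 AND score BETWEEN 42 AND 85 → F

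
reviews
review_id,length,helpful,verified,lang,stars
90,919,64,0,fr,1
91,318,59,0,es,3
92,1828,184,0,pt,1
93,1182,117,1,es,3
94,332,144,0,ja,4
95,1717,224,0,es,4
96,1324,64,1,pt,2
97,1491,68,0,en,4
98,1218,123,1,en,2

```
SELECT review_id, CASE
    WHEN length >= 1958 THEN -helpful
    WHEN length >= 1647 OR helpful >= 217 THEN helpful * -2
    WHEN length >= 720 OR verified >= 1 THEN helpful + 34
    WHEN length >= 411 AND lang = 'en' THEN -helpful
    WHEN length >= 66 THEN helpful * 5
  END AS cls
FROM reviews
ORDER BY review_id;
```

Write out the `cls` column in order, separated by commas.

98, 295, -368, 151, 720, -448, 98, 102, 157

review_id=90: length >= 720 OR verified >= 1 → 98
review_id=91: length >= 66 → 295
review_id=92: length >= 1647 OR helpful >= 217 → -368
review_id=93: length >= 720 OR verified >= 1 → 151
review_id=94: length >= 66 → 720
review_id=95: length >= 1647 OR helpful >= 217 → -448
review_id=96: length >= 720 OR verified >= 1 → 98
review_id=97: length >= 720 OR verified >= 1 → 102
review_id=98: length >= 720 OR verified >= 1 → 157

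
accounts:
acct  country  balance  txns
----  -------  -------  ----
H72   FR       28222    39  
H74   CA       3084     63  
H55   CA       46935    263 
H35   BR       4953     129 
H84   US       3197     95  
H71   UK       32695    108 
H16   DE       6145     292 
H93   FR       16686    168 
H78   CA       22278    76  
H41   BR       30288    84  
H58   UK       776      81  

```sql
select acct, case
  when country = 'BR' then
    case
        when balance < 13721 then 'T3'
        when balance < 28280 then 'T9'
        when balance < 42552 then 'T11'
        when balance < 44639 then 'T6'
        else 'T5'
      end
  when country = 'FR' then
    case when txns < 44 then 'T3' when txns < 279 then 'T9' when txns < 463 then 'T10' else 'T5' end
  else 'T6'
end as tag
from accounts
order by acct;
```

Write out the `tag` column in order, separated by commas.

acct=H16: country='DE' → outer ELSE → T6
acct=H35: country='BR' → inner[balance < 13721] → T3
acct=H41: country='BR' → inner[balance < 42552] → T11
acct=H55: country='CA' → outer ELSE → T6
acct=H58: country='UK' → outer ELSE → T6
acct=H71: country='UK' → outer ELSE → T6
acct=H72: country='FR' → inner[txns < 44] → T3
acct=H74: country='CA' → outer ELSE → T6
acct=H78: country='CA' → outer ELSE → T6
acct=H84: country='US' → outer ELSE → T6
acct=H93: country='FR' → inner[txns < 279] → T9

T6, T3, T11, T6, T6, T6, T3, T6, T6, T6, T9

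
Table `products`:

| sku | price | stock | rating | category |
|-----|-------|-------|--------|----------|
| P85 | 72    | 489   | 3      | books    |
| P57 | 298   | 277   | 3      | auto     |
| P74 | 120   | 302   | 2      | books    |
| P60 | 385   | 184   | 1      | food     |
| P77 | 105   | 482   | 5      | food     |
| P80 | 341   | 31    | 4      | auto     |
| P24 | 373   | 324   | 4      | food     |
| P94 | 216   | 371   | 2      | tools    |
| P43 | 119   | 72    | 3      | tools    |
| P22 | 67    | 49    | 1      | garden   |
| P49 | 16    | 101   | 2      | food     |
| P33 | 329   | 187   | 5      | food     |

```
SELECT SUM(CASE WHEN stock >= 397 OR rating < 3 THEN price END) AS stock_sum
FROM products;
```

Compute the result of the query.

sku=P85: ✓ → 72
sku=P57: ✗
sku=P74: ✓ → 120
sku=P60: ✓ → 385
sku=P77: ✓ → 105
sku=P80: ✗
sku=P24: ✗
sku=P94: ✓ → 216
sku=P43: ✗
sku=P22: ✓ → 67
sku=P49: ✓ → 16
sku=P33: ✗
stock_sum = 72 + 120 + 385 + 105 + 216 + 67 + 16 = 981

981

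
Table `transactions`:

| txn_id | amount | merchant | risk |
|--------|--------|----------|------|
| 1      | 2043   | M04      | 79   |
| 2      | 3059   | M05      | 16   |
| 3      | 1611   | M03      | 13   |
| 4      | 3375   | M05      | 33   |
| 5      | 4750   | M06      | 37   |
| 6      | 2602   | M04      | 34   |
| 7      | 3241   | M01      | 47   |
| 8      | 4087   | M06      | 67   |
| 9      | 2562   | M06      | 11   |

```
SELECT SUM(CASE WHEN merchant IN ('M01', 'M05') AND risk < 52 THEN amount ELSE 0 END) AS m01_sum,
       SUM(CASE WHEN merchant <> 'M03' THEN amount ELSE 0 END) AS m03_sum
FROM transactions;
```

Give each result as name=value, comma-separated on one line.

m01_sum=9675, m03_sum=25719

[m01_sum: merchant IN ('M01', 'M05') AND risk < 52]
txn_id=1: ✗
txn_id=2: ✓ → 3059
txn_id=3: ✗
txn_id=4: ✓ → 3375
txn_id=5: ✗
txn_id=6: ✗
txn_id=7: ✓ → 3241
txn_id=8: ✗
txn_id=9: ✗
m01_sum = 3059 + 3375 + 3241 = 9675
—
[m03_sum: merchant <> 'M03']
txn_id=1: ✓ → 2043
txn_id=2: ✓ → 3059
txn_id=3: ✗
txn_id=4: ✓ → 3375
txn_id=5: ✓ → 4750
txn_id=6: ✓ → 2602
txn_id=7: ✓ → 3241
txn_id=8: ✓ → 4087
txn_id=9: ✓ → 2562
m03_sum = 2043 + 3059 + 3375 + 4750 + 2602 + 3241 + 4087 + 2562 = 25719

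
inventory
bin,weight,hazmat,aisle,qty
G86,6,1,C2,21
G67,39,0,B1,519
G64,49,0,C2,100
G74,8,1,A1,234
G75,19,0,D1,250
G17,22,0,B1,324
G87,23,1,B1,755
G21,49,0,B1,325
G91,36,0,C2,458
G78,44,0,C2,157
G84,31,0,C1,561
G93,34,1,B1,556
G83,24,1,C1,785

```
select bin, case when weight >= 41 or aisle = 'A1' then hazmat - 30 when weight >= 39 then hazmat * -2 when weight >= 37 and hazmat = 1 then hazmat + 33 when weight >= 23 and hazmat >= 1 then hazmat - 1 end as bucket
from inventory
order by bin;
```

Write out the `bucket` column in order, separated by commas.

NULL, -30, -30, 0, -29, NULL, -30, 0, NULL, NULL, 0, NULL, 0

bin=G17: (no match → NULL) → NULL
bin=G21: weight >= 41 or aisle = 'A1' → -30
bin=G64: weight >= 41 or aisle = 'A1' → -30
bin=G67: weight >= 39 → 0
bin=G74: weight >= 41 or aisle = 'A1' → -29
bin=G75: (no match → NULL) → NULL
bin=G78: weight >= 41 or aisle = 'A1' → -30
bin=G83: weight >= 23 and hazmat >= 1 → 0
bin=G84: (no match → NULL) → NULL
bin=G86: (no match → NULL) → NULL
bin=G87: weight >= 23 and hazmat >= 1 → 0
bin=G91: (no match → NULL) → NULL
bin=G93: weight >= 23 and hazmat >= 1 → 0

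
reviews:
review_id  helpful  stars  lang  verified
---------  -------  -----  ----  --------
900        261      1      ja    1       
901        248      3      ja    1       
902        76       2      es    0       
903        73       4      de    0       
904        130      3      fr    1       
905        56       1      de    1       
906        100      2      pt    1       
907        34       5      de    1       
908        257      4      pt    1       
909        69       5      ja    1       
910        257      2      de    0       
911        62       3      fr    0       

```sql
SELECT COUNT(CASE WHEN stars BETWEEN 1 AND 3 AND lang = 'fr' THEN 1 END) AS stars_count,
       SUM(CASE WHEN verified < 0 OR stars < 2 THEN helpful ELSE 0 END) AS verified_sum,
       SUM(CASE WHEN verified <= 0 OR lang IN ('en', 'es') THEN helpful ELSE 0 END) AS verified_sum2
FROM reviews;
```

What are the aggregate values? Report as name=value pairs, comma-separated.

stars_count=2, verified_sum=317, verified_sum2=468

[stars_count: stars BETWEEN 1 AND 3 AND lang = 'fr']
review_id=900: ✗
review_id=901: ✗
review_id=902: ✗
review_id=903: ✗
review_id=904: ✓ → 1
review_id=905: ✗
review_id=906: ✗
review_id=907: ✗
review_id=908: ✗
review_id=909: ✗
review_id=910: ✗
review_id=911: ✓ → 1
stars_count = COUNT(1, 1) = 2
—
[verified_sum: verified < 0 OR stars < 2]
review_id=900: ✓ → 261
review_id=901: ✗
review_id=902: ✗
review_id=903: ✗
review_id=904: ✗
review_id=905: ✓ → 56
review_id=906: ✗
review_id=907: ✗
review_id=908: ✗
review_id=909: ✗
review_id=910: ✗
review_id=911: ✗
verified_sum = 261 + 56 = 317
—
[verified_sum2: verified <= 0 OR lang IN ('en', 'es')]
review_id=900: ✗
review_id=901: ✗
review_id=902: ✓ → 76
review_id=903: ✓ → 73
review_id=904: ✗
review_id=905: ✗
review_id=906: ✗
review_id=907: ✗
review_id=908: ✗
review_id=909: ✗
review_id=910: ✓ → 257
review_id=911: ✓ → 62
verified_sum2 = 76 + 73 + 257 + 62 = 468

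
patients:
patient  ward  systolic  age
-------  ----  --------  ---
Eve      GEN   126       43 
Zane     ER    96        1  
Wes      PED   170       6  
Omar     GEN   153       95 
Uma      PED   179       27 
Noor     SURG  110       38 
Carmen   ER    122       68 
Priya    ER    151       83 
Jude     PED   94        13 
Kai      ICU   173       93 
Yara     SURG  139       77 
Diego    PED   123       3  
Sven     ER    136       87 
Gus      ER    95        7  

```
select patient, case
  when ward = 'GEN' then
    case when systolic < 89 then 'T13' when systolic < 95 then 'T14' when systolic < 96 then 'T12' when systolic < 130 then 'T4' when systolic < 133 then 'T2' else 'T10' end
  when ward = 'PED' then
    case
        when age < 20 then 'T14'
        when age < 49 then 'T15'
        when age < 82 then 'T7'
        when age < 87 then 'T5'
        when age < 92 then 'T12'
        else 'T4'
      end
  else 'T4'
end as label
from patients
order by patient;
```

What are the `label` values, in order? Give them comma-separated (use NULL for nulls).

T4, T14, T4, T4, T14, T4, T4, T10, T4, T4, T15, T14, T4, T4

patient=Carmen: ward='ER' → outer ELSE → T4
patient=Diego: ward='PED' → inner[age < 20] → T14
patient=Eve: ward='GEN' → inner[systolic < 130] → T4
patient=Gus: ward='ER' → outer ELSE → T4
patient=Jude: ward='PED' → inner[age < 20] → T14
patient=Kai: ward='ICU' → outer ELSE → T4
patient=Noor: ward='SURG' → outer ELSE → T4
patient=Omar: ward='GEN' → inner[ELSE] → T10
patient=Priya: ward='ER' → outer ELSE → T4
patient=Sven: ward='ER' → outer ELSE → T4
patient=Uma: ward='PED' → inner[age < 49] → T15
patient=Wes: ward='PED' → inner[age < 20] → T14
patient=Yara: ward='SURG' → outer ELSE → T4
patient=Zane: ward='ER' → outer ELSE → T4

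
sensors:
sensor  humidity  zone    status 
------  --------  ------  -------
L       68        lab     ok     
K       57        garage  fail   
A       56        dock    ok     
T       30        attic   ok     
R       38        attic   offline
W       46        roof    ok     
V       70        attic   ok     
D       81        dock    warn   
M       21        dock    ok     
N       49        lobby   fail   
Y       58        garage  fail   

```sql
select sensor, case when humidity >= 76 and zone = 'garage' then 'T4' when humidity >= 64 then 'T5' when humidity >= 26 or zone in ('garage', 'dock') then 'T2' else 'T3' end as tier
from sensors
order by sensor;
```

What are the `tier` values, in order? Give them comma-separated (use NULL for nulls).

sensor=A: humidity >= 26 or zone in ('garage', 'dock') → T2
sensor=D: humidity >= 64 → T5
sensor=K: humidity >= 26 or zone in ('garage', 'dock') → T2
sensor=L: humidity >= 64 → T5
sensor=M: humidity >= 26 or zone in ('garage', 'dock') → T2
sensor=N: humidity >= 26 or zone in ('garage', 'dock') → T2
sensor=R: humidity >= 26 or zone in ('garage', 'dock') → T2
sensor=T: humidity >= 26 or zone in ('garage', 'dock') → T2
sensor=V: humidity >= 64 → T5
sensor=W: humidity >= 26 or zone in ('garage', 'dock') → T2
sensor=Y: humidity >= 26 or zone in ('garage', 'dock') → T2

T2, T5, T2, T5, T2, T2, T2, T2, T5, T2, T2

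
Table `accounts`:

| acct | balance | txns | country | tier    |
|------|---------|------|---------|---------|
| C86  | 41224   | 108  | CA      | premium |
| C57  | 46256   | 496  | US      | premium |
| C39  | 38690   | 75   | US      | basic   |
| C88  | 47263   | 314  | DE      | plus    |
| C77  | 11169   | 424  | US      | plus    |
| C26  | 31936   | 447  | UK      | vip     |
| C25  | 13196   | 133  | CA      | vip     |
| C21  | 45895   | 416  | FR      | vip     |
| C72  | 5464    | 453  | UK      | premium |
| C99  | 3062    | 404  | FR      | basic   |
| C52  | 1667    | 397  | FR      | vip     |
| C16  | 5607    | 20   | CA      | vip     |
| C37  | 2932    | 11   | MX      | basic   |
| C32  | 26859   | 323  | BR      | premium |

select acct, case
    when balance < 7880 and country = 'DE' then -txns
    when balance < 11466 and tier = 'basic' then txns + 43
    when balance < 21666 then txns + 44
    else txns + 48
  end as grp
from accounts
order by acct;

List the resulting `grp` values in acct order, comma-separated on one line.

64, 464, 177, 495, 371, 54, 123, 441, 544, 497, 468, 156, 362, 447

acct=C16: balance < 21666 → 64
acct=C21: ELSE → 464
acct=C25: balance < 21666 → 177
acct=C26: ELSE → 495
acct=C32: ELSE → 371
acct=C37: balance < 11466 and tier = 'basic' → 54
acct=C39: ELSE → 123
acct=C52: balance < 21666 → 441
acct=C57: ELSE → 544
acct=C72: balance < 21666 → 497
acct=C77: balance < 21666 → 468
acct=C86: ELSE → 156
acct=C88: ELSE → 362
acct=C99: balance < 11466 and tier = 'basic' → 447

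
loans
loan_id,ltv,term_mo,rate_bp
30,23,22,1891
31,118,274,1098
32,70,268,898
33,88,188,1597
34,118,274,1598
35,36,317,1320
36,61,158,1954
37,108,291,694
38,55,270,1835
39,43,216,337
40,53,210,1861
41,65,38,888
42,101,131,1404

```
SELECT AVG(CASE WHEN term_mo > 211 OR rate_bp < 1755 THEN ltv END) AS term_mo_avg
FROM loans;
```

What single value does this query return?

loan_id=30: ✗
loan_id=31: ✓ → 118
loan_id=32: ✓ → 70
loan_id=33: ✓ → 88
loan_id=34: ✓ → 118
loan_id=35: ✓ → 36
loan_id=36: ✗
loan_id=37: ✓ → 108
loan_id=38: ✓ → 55
loan_id=39: ✓ → 43
loan_id=40: ✗
loan_id=41: ✓ → 65
loan_id=42: ✓ → 101
term_mo_avg = (118 + 70 + 88 + 118 + 36 + 108 + 55 + 43 + 65 + 101) / 10 = 80.2

80.2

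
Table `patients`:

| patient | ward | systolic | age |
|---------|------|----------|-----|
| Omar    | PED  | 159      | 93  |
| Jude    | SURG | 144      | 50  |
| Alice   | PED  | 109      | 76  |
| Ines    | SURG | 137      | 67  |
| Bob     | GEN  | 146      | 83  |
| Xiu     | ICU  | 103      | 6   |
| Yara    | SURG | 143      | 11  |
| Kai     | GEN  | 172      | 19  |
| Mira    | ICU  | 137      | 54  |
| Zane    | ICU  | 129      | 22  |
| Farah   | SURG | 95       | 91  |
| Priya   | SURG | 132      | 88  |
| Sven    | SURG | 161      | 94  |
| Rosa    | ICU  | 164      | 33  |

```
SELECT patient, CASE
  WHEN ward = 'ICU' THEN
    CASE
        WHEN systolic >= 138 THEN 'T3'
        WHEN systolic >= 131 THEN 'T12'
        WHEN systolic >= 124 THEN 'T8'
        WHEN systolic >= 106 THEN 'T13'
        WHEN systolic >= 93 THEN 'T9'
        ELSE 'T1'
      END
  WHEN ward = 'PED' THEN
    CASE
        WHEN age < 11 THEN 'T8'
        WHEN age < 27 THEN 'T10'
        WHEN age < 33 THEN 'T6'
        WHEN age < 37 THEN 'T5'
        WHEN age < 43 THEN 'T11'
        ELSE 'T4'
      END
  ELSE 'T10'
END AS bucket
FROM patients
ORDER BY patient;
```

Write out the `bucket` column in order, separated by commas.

patient=Alice: ward='PED' → inner[ELSE] → T4
patient=Bob: ward='GEN' → outer ELSE → T10
patient=Farah: ward='SURG' → outer ELSE → T10
patient=Ines: ward='SURG' → outer ELSE → T10
patient=Jude: ward='SURG' → outer ELSE → T10
patient=Kai: ward='GEN' → outer ELSE → T10
patient=Mira: ward='ICU' → inner[systolic >= 131] → T12
patient=Omar: ward='PED' → inner[ELSE] → T4
patient=Priya: ward='SURG' → outer ELSE → T10
patient=Rosa: ward='ICU' → inner[systolic >= 138] → T3
patient=Sven: ward='SURG' → outer ELSE → T10
patient=Xiu: ward='ICU' → inner[systolic >= 93] → T9
patient=Yara: ward='SURG' → outer ELSE → T10
patient=Zane: ward='ICU' → inner[systolic >= 124] → T8

T4, T10, T10, T10, T10, T10, T12, T4, T10, T3, T10, T9, T10, T8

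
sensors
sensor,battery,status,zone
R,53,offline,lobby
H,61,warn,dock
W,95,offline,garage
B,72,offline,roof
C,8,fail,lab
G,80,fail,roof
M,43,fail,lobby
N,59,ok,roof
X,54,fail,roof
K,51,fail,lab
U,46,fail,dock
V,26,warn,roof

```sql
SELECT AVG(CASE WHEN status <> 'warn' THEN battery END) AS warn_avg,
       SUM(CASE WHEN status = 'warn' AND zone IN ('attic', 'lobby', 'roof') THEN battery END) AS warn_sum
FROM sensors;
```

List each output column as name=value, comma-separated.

warn_avg=56.1, warn_sum=26

[warn_avg: status <> 'warn']
sensor=R: ✓ → 53
sensor=H: ✗
sensor=W: ✓ → 95
sensor=B: ✓ → 72
sensor=C: ✓ → 8
sensor=G: ✓ → 80
sensor=M: ✓ → 43
sensor=N: ✓ → 59
sensor=X: ✓ → 54
sensor=K: ✓ → 51
sensor=U: ✓ → 46
sensor=V: ✗
warn_avg = (53 + 95 + 72 + 8 + 80 + 43 + 59 + 54 + 51 + 46) / 10 = 56.1
—
[warn_sum: status = 'warn' AND zone IN ('attic', 'lobby', 'roof')]
sensor=R: ✗
sensor=H: ✗
sensor=W: ✗
sensor=B: ✗
sensor=C: ✗
sensor=G: ✗
sensor=M: ✗
sensor=N: ✗
sensor=X: ✗
sensor=K: ✗
sensor=U: ✗
sensor=V: ✓ → 26
warn_sum = 26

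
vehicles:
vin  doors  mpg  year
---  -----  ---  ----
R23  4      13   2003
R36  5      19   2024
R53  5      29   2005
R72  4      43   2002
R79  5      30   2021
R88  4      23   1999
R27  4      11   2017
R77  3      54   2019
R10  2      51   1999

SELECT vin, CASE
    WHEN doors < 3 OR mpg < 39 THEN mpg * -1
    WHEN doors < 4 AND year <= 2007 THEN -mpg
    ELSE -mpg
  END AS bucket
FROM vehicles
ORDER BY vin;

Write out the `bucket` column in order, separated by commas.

vin=R10: doors < 3 OR mpg < 39 → -51
vin=R23: doors < 3 OR mpg < 39 → -13
vin=R27: doors < 3 OR mpg < 39 → -11
vin=R36: doors < 3 OR mpg < 39 → -19
vin=R53: doors < 3 OR mpg < 39 → -29
vin=R72: ELSE → -43
vin=R77: ELSE → -54
vin=R79: doors < 3 OR mpg < 39 → -30
vin=R88: doors < 3 OR mpg < 39 → -23

-51, -13, -11, -19, -29, -43, -54, -30, -23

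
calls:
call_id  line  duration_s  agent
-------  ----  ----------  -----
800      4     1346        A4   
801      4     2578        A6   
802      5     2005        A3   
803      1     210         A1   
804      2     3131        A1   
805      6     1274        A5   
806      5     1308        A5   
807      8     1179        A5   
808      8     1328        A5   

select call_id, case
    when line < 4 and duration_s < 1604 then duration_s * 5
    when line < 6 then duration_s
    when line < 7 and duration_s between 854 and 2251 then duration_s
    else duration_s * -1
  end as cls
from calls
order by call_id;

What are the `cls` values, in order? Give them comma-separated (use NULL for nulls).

call_id=800: line < 6 → 1346
call_id=801: line < 6 → 2578
call_id=802: line < 6 → 2005
call_id=803: line < 4 and duration_s < 1604 → 1050
call_id=804: line < 6 → 3131
call_id=805: line < 7 and duration_s between 854 and 2251 → 1274
call_id=806: line < 6 → 1308
call_id=807: ELSE → -1179
call_id=808: ELSE → -1328

1346, 2578, 2005, 1050, 3131, 1274, 1308, -1179, -1328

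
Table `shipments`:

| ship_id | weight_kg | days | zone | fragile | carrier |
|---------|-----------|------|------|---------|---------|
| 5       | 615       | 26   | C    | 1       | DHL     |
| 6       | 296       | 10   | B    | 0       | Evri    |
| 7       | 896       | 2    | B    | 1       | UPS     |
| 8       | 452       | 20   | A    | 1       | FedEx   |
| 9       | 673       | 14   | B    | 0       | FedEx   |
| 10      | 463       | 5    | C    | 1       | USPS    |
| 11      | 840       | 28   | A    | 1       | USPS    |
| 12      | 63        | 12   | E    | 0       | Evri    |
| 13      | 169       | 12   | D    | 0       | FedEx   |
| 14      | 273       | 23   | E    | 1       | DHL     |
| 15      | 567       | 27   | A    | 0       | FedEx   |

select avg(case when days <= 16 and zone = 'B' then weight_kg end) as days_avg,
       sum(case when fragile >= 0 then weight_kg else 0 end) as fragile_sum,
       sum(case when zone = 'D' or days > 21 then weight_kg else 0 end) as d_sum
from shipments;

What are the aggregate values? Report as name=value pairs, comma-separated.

[days_avg: days <= 16 and zone = 'B']
ship_id=5: ✗
ship_id=6: ✓ → 296
ship_id=7: ✓ → 896
ship_id=8: ✗
ship_id=9: ✓ → 673
ship_id=10: ✗
ship_id=11: ✗
ship_id=12: ✗
ship_id=13: ✗
ship_id=14: ✗
ship_id=15: ✗
days_avg = (296 + 896 + 673) / 3 = 621.6666666667
—
[fragile_sum: fragile >= 0]
ship_id=5: ✓ → 615
ship_id=6: ✓ → 296
ship_id=7: ✓ → 896
ship_id=8: ✓ → 452
ship_id=9: ✓ → 673
ship_id=10: ✓ → 463
ship_id=11: ✓ → 840
ship_id=12: ✓ → 63
ship_id=13: ✓ → 169
ship_id=14: ✓ → 273
ship_id=15: ✓ → 567
fragile_sum = 615 + 296 + 896 + 452 + 673 + 463 + 840 + 63 + 169 + 273 + 567 = 5307
—
[d_sum: zone = 'D' or days > 21]
ship_id=5: ✓ → 615
ship_id=6: ✗
ship_id=7: ✗
ship_id=8: ✗
ship_id=9: ✗
ship_id=10: ✗
ship_id=11: ✓ → 840
ship_id=12: ✗
ship_id=13: ✓ → 169
ship_id=14: ✓ → 273
ship_id=15: ✓ → 567
d_sum = 615 + 840 + 169 + 273 + 567 = 2464

days_avg=621.6666666667, fragile_sum=5307, d_sum=2464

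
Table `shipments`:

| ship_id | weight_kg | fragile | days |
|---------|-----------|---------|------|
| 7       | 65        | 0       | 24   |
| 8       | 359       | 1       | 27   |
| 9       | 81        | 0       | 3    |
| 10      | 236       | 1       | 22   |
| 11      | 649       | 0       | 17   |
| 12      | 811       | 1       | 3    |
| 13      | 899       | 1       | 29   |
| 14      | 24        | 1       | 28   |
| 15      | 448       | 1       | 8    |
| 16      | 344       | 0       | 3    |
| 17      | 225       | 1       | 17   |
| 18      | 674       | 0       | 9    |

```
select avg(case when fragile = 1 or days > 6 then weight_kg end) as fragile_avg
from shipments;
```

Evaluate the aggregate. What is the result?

439

ship_id=7: ✓ → 65
ship_id=8: ✓ → 359
ship_id=9: ✗
ship_id=10: ✓ → 236
ship_id=11: ✓ → 649
ship_id=12: ✓ → 811
ship_id=13: ✓ → 899
ship_id=14: ✓ → 24
ship_id=15: ✓ → 448
ship_id=16: ✗
ship_id=17: ✓ → 225
ship_id=18: ✓ → 674
fragile_avg = (65 + 359 + 236 + 649 + 811 + 899 + 24 + 448 + 225 + 674) / 10 = 439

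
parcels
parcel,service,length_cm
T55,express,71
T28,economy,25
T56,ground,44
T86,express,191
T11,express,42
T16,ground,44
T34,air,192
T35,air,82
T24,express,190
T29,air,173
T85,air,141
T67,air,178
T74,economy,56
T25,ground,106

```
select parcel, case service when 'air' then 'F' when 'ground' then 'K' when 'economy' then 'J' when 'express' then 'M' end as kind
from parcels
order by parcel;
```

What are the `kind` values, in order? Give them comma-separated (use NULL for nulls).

M, K, M, K, J, F, F, F, M, K, F, J, F, M

parcel=T11: service='express' → M
parcel=T16: service='ground' → K
parcel=T24: service='express' → M
parcel=T25: service='ground' → K
parcel=T28: service='economy' → J
parcel=T29: service='air' → F
parcel=T34: service='air' → F
parcel=T35: service='air' → F
parcel=T55: service='express' → M
parcel=T56: service='ground' → K
parcel=T67: service='air' → F
parcel=T74: service='economy' → J
parcel=T85: service='air' → F
parcel=T86: service='express' → M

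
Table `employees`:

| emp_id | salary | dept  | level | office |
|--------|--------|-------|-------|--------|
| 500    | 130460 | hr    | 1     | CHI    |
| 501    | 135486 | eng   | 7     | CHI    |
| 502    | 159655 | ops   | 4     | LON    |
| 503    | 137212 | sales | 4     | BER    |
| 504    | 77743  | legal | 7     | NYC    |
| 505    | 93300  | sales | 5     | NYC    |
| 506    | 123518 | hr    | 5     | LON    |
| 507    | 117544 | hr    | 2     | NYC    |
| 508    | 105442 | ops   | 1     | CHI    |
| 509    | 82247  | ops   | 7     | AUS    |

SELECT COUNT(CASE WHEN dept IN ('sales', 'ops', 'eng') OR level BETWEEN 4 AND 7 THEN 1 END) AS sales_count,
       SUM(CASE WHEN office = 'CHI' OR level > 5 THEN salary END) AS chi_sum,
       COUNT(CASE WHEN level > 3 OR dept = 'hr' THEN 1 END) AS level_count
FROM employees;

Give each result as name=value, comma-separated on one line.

sales_count=8, chi_sum=531378, level_count=9

[sales_count: dept IN ('sales', 'ops', 'eng') OR level BETWEEN 4 AND 7]
emp_id=500: ✗
emp_id=501: ✓ → 1
emp_id=502: ✓ → 1
emp_id=503: ✓ → 1
emp_id=504: ✓ → 1
emp_id=505: ✓ → 1
emp_id=506: ✓ → 1
emp_id=507: ✗
emp_id=508: ✓ → 1
emp_id=509: ✓ → 1
sales_count = COUNT(1, 1, 1, 1, 1, 1, 1, 1) = 8
—
[chi_sum: office = 'CHI' OR level > 5]
emp_id=500: ✓ → 130460
emp_id=501: ✓ → 135486
emp_id=502: ✗
emp_id=503: ✗
emp_id=504: ✓ → 77743
emp_id=505: ✗
emp_id=506: ✗
emp_id=507: ✗
emp_id=508: ✓ → 105442
emp_id=509: ✓ → 82247
chi_sum = 130460 + 135486 + 77743 + 105442 + 82247 = 531378
—
[level_count: level > 3 OR dept = 'hr']
emp_id=500: ✓ → 1
emp_id=501: ✓ → 1
emp_id=502: ✓ → 1
emp_id=503: ✓ → 1
emp_id=504: ✓ → 1
emp_id=505: ✓ → 1
emp_id=506: ✓ → 1
emp_id=507: ✓ → 1
emp_id=508: ✗
emp_id=509: ✓ → 1
level_count = COUNT(1, 1, 1, 1, 1, 1, 1, 1, 1) = 9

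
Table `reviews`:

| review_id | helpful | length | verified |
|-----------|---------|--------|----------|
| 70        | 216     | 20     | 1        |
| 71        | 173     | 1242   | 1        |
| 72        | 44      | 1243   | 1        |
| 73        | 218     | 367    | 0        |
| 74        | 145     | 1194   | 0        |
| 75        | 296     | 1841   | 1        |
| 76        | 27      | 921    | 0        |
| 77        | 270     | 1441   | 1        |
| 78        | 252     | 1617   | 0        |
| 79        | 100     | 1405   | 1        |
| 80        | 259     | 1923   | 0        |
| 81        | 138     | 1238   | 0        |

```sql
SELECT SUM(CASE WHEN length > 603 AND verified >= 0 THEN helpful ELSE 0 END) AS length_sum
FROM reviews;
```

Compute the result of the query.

1704

review_id=70: ✗
review_id=71: ✓ → 173
review_id=72: ✓ → 44
review_id=73: ✗
review_id=74: ✓ → 145
review_id=75: ✓ → 296
review_id=76: ✓ → 27
review_id=77: ✓ → 270
review_id=78: ✓ → 252
review_id=79: ✓ → 100
review_id=80: ✓ → 259
review_id=81: ✓ → 138
length_sum = 173 + 44 + 145 + 296 + 27 + 270 + 252 + 100 + 259 + 138 = 1704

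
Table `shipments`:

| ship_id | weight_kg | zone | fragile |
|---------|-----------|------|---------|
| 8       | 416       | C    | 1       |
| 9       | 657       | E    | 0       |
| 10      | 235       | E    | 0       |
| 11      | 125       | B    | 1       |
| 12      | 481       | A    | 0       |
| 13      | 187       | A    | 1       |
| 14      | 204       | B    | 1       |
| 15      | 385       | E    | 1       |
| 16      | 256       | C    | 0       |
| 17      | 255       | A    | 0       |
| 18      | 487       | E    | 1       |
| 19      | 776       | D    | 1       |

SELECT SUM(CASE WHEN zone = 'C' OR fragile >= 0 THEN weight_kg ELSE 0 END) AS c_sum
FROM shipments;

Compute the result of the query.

ship_id=8: ✓ → 416
ship_id=9: ✓ → 657
ship_id=10: ✓ → 235
ship_id=11: ✓ → 125
ship_id=12: ✓ → 481
ship_id=13: ✓ → 187
ship_id=14: ✓ → 204
ship_id=15: ✓ → 385
ship_id=16: ✓ → 256
ship_id=17: ✓ → 255
ship_id=18: ✓ → 487
ship_id=19: ✓ → 776
c_sum = 416 + 657 + 235 + 125 + 481 + 187 + 204 + 385 + 256 + 255 + 487 + 776 = 4464

4464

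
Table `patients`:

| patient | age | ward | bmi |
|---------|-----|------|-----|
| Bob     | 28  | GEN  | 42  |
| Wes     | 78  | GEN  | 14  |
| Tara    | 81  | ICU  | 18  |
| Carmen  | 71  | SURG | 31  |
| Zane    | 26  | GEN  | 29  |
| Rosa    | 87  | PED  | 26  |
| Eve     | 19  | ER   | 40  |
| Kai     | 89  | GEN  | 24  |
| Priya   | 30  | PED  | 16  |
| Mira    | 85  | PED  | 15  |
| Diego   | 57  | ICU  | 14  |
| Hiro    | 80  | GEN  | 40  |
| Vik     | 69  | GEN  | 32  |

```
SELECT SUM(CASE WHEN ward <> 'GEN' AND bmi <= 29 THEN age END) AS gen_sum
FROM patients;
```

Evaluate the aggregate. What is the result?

340

patient=Bob: ✗
patient=Wes: ✗
patient=Tara: ✓ → 81
patient=Carmen: ✗
patient=Zane: ✗
patient=Rosa: ✓ → 87
patient=Eve: ✗
patient=Kai: ✗
patient=Priya: ✓ → 30
patient=Mira: ✓ → 85
patient=Diego: ✓ → 57
patient=Hiro: ✗
patient=Vik: ✗
gen_sum = 81 + 87 + 30 + 85 + 57 = 340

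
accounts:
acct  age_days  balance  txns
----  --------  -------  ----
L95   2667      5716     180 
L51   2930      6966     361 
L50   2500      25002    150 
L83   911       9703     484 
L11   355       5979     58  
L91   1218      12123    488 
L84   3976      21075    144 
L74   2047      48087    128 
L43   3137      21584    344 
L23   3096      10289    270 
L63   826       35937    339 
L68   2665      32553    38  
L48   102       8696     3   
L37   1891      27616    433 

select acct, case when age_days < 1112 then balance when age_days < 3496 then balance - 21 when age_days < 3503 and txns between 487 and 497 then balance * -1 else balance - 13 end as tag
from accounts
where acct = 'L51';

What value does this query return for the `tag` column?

acct = L51: age_days=2930, balance=6966, txns=361.
age_days < 1112 → false
age_days < 3496 → true → 6945

6945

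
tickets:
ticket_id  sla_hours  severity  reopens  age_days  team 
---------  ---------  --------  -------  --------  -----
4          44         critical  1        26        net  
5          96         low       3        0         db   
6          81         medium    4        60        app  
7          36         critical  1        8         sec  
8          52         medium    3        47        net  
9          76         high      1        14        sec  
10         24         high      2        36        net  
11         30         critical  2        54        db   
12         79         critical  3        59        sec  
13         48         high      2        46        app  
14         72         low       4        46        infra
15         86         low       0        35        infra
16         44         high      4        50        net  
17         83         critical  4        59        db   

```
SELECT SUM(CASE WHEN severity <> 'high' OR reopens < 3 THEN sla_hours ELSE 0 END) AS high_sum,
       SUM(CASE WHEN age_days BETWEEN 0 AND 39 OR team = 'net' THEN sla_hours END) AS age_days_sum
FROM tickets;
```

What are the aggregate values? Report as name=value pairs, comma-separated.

high_sum=807, age_days_sum=458

[high_sum: severity <> 'high' OR reopens < 3]
ticket_id=4: ✓ → 44
ticket_id=5: ✓ → 96
ticket_id=6: ✓ → 81
ticket_id=7: ✓ → 36
ticket_id=8: ✓ → 52
ticket_id=9: ✓ → 76
ticket_id=10: ✓ → 24
ticket_id=11: ✓ → 30
ticket_id=12: ✓ → 79
ticket_id=13: ✓ → 48
ticket_id=14: ✓ → 72
ticket_id=15: ✓ → 86
ticket_id=16: ✗
ticket_id=17: ✓ → 83
high_sum = 44 + 96 + 81 + 36 + 52 + 76 + 24 + 30 + 79 + 48 + 72 + 86 + 83 = 807
—
[age_days_sum: age_days BETWEEN 0 AND 39 OR team = 'net']
ticket_id=4: ✓ → 44
ticket_id=5: ✓ → 96
ticket_id=6: ✗
ticket_id=7: ✓ → 36
ticket_id=8: ✓ → 52
ticket_id=9: ✓ → 76
ticket_id=10: ✓ → 24
ticket_id=11: ✗
ticket_id=12: ✗
ticket_id=13: ✗
ticket_id=14: ✗
ticket_id=15: ✓ → 86
ticket_id=16: ✓ → 44
ticket_id=17: ✗
age_days_sum = 44 + 96 + 36 + 52 + 76 + 24 + 86 + 44 = 458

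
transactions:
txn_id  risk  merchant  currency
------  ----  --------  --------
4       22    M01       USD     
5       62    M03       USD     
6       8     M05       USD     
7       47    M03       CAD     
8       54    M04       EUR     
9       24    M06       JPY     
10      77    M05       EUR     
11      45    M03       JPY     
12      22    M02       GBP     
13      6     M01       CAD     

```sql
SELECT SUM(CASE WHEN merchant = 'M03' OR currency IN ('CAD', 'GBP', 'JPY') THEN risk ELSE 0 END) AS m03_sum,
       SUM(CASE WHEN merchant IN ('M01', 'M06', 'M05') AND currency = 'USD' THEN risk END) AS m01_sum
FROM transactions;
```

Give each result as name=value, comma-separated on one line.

m03_sum=206, m01_sum=30

[m03_sum: merchant = 'M03' OR currency IN ('CAD', 'GBP', 'JPY')]
txn_id=4: ✗
txn_id=5: ✓ → 62
txn_id=6: ✗
txn_id=7: ✓ → 47
txn_id=8: ✗
txn_id=9: ✓ → 24
txn_id=10: ✗
txn_id=11: ✓ → 45
txn_id=12: ✓ → 22
txn_id=13: ✓ → 6
m03_sum = 62 + 47 + 24 + 45 + 22 + 6 = 206
—
[m01_sum: merchant IN ('M01', 'M06', 'M05') AND currency = 'USD']
txn_id=4: ✓ → 22
txn_id=5: ✗
txn_id=6: ✓ → 8
txn_id=7: ✗
txn_id=8: ✗
txn_id=9: ✗
txn_id=10: ✗
txn_id=11: ✗
txn_id=12: ✗
txn_id=13: ✗
m01_sum = 22 + 8 = 30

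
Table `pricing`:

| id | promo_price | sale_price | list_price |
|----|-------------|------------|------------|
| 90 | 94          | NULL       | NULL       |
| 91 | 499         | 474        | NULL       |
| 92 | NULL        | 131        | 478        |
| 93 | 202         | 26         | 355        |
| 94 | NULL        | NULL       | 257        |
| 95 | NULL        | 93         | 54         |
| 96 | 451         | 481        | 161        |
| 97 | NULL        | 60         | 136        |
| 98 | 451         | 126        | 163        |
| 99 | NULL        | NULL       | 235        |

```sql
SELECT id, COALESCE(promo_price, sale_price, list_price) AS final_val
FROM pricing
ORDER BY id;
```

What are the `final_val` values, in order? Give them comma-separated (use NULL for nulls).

94, 499, 131, 202, 257, 93, 451, 60, 451, 235

id=90: promo_price=94 → 94
id=91: promo_price=499 → 499
id=92: promo_price=NULL, sale_price=131 → 131
id=93: promo_price=202 → 202
id=94: promo_price=NULL, sale_price=NULL, list_price=257 → 257
id=95: promo_price=NULL, sale_price=93 → 93
id=96: promo_price=451 → 451
id=97: promo_price=NULL, sale_price=60 → 60
id=98: promo_price=451 → 451
id=99: promo_price=NULL, sale_price=NULL, list_price=235 → 235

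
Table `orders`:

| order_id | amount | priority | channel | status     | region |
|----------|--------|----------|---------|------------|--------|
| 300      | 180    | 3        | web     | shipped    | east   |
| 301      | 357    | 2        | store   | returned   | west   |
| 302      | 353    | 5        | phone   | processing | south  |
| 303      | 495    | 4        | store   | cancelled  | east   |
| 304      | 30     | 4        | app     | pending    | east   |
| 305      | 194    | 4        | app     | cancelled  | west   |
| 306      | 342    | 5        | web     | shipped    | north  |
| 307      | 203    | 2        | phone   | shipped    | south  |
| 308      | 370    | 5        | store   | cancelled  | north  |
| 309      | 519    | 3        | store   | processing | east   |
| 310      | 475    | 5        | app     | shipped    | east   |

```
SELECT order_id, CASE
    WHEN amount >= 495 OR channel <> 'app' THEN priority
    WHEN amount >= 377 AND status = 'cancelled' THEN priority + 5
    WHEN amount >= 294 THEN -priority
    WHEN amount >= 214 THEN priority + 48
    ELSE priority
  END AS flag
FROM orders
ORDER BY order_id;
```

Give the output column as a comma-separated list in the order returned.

3, 2, 5, 4, 4, 4, 5, 2, 5, 3, -5

order_id=300: amount >= 495 OR channel <> 'app' → 3
order_id=301: amount >= 495 OR channel <> 'app' → 2
order_id=302: amount >= 495 OR channel <> 'app' → 5
order_id=303: amount >= 495 OR channel <> 'app' → 4
order_id=304: ELSE → 4
order_id=305: ELSE → 4
order_id=306: amount >= 495 OR channel <> 'app' → 5
order_id=307: amount >= 495 OR channel <> 'app' → 2
order_id=308: amount >= 495 OR channel <> 'app' → 5
order_id=309: amount >= 495 OR channel <> 'app' → 3
order_id=310: amount >= 294 → -5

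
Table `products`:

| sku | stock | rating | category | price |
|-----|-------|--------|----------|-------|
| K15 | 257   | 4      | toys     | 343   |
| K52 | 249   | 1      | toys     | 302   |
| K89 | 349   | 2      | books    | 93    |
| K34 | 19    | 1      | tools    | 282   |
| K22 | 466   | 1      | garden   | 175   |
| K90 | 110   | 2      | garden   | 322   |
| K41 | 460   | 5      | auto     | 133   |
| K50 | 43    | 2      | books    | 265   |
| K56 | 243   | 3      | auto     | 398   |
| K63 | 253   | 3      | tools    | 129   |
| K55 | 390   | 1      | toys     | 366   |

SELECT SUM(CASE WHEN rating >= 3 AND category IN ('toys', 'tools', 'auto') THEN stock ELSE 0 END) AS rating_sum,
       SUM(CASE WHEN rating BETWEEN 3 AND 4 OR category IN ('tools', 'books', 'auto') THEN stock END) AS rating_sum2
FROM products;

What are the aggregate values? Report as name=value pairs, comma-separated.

[rating_sum: rating >= 3 AND category IN ('toys', 'tools', 'auto')]
sku=K15: ✓ → 257
sku=K52: ✗
sku=K89: ✗
sku=K34: ✗
sku=K22: ✗
sku=K90: ✗
sku=K41: ✓ → 460
sku=K50: ✗
sku=K56: ✓ → 243
sku=K63: ✓ → 253
sku=K55: ✗
rating_sum = 257 + 460 + 243 + 253 = 1213
—
[rating_sum2: rating BETWEEN 3 AND 4 OR category IN ('tools', 'books', 'auto')]
sku=K15: ✓ → 257
sku=K52: ✗
sku=K89: ✓ → 349
sku=K34: ✓ → 19
sku=K22: ✗
sku=K90: ✗
sku=K41: ✓ → 460
sku=K50: ✓ → 43
sku=K56: ✓ → 243
sku=K63: ✓ → 253
sku=K55: ✗
rating_sum2 = 257 + 349 + 19 + 460 + 43 + 243 + 253 = 1624

rating_sum=1213, rating_sum2=1624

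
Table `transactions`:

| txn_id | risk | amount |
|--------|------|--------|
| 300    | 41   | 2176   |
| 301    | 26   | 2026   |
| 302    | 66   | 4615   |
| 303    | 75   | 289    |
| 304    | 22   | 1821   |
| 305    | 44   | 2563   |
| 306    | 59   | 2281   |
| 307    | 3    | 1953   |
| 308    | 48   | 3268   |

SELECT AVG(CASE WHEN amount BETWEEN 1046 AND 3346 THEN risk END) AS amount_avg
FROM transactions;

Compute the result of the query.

34.7142857143

txn_id=300: ✓ → 41
txn_id=301: ✓ → 26
txn_id=302: ✗
txn_id=303: ✗
txn_id=304: ✓ → 22
txn_id=305: ✓ → 44
txn_id=306: ✓ → 59
txn_id=307: ✓ → 3
txn_id=308: ✓ → 48
amount_avg = (41 + 26 + 22 + 44 + 59 + 3 + 48) / 7 = 34.7142857143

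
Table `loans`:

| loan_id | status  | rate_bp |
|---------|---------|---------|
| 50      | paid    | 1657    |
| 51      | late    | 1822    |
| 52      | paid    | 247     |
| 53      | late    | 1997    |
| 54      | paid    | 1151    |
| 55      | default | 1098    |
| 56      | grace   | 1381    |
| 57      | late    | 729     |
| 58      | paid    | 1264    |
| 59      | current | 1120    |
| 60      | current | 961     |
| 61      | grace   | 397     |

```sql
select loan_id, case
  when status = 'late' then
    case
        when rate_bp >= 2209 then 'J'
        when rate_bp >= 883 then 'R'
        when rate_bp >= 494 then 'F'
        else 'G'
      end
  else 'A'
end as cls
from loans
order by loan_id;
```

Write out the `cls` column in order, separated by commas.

loan_id=50: status='paid' → outer ELSE → A
loan_id=51: status='late' → inner[rate_bp >= 883] → R
loan_id=52: status='paid' → outer ELSE → A
loan_id=53: status='late' → inner[rate_bp >= 883] → R
loan_id=54: status='paid' → outer ELSE → A
loan_id=55: status='default' → outer ELSE → A
loan_id=56: status='grace' → outer ELSE → A
loan_id=57: status='late' → inner[rate_bp >= 494] → F
loan_id=58: status='paid' → outer ELSE → A
loan_id=59: status='current' → outer ELSE → A
loan_id=60: status='current' → outer ELSE → A
loan_id=61: status='grace' → outer ELSE → A

A, R, A, R, A, A, A, F, A, A, A, A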